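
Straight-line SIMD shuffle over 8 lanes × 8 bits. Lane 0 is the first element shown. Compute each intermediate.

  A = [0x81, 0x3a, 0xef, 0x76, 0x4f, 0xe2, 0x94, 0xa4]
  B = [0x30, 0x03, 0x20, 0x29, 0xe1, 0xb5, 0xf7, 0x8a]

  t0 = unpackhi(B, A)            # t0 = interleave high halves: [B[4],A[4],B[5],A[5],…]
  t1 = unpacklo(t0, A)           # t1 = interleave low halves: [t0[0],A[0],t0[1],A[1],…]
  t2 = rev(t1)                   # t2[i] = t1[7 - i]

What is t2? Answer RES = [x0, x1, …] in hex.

RES = [0x76, 0xe2, 0xef, 0xb5, 0x3a, 0x4f, 0x81, 0xe1]

→ t0 |e1|4f|b5|e2|f7|94|8a|a4|
→ t1 |e1|81|4f|3a|b5|ef|e2|76|
→ t2 |76|e2|ef|b5|3a|4f|81|e1|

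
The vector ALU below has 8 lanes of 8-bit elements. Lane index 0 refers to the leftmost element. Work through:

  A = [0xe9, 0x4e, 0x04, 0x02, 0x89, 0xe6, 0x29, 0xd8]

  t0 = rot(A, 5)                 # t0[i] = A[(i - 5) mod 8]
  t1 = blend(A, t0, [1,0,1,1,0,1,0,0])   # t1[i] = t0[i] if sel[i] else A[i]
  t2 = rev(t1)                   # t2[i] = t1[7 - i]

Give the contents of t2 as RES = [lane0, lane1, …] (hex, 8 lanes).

→ t0 |02|89|e6|29|d8|e9|4e|04|
→ t1 |02|4e|e6|29|89|e9|29|d8|
→ t2 |d8|29|e9|89|29|e6|4e|02|

RES = [0xd8, 0x29, 0xe9, 0x89, 0x29, 0xe6, 0x4e, 0x02]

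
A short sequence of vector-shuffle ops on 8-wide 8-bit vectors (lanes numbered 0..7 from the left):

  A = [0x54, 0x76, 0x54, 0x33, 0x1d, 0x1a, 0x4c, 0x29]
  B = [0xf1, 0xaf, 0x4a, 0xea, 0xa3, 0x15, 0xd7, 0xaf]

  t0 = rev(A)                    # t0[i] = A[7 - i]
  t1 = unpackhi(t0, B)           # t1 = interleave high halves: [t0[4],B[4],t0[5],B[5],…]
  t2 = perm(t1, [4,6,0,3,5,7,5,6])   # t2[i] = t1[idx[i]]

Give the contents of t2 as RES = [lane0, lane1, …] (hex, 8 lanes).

RES = [ 0x76  0x54  0x33  0x15  0xd7  0xaf  0xd7  0x54 ]

→ t0 |29|4c|1a|1d|33|54|76|54|
→ t1 |33|a3|54|15|76|d7|54|af|
→ t2 |76|54|33|15|d7|af|d7|54|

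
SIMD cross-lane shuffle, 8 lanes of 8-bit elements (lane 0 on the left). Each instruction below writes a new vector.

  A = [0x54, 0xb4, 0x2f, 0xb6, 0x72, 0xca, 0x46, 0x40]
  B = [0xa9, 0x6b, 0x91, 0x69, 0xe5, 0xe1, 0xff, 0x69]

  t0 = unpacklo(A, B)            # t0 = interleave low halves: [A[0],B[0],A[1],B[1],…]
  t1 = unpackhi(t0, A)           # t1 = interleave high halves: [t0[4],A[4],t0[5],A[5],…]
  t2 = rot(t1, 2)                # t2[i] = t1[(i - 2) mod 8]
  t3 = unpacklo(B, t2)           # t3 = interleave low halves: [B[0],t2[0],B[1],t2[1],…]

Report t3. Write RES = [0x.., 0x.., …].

RES = [0xa9, 0x69, 0x6b, 0x40, 0x91, 0x2f, 0x69, 0x72]

  t0: 54 a9 b4 6b 2f 91 b6 69
  t1: 2f 72 91 ca b6 46 69 40
  t2: 69 40 2f 72 91 ca b6 46
  t3: a9 69 6b 40 91 2f 69 72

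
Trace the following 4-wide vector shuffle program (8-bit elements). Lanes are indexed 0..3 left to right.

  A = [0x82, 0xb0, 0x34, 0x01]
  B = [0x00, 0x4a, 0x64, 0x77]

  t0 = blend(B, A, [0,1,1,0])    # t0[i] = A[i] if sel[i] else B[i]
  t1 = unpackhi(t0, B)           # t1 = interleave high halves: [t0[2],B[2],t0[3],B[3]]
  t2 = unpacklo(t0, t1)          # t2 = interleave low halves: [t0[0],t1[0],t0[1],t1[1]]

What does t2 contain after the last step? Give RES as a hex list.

RES = [ 0x00  0x34  0xb0  0x64 ]

  t0: 00 b0 34 77
  t1: 34 64 77 77
  t2: 00 34 b0 64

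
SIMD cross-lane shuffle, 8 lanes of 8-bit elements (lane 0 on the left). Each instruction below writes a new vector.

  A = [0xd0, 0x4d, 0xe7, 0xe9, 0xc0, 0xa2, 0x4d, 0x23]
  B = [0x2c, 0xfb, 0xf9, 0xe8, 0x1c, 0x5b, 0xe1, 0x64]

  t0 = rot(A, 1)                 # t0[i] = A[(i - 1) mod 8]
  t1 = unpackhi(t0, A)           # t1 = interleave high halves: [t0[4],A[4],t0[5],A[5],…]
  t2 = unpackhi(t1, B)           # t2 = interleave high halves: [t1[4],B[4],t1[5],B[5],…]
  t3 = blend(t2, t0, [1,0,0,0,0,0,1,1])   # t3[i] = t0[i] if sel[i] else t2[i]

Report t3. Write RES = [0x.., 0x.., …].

t0 = [0x23, 0xd0, 0x4d, 0xe7, 0xe9, 0xc0, 0xa2, 0x4d]
t1 = [0xe9, 0xc0, 0xc0, 0xa2, 0xa2, 0x4d, 0x4d, 0x23]
t2 = [0xa2, 0x1c, 0x4d, 0x5b, 0x4d, 0xe1, 0x23, 0x64]
t3 = [0x23, 0x1c, 0x4d, 0x5b, 0x4d, 0xe1, 0xa2, 0x4d]

RES = [0x23, 0x1c, 0x4d, 0x5b, 0x4d, 0xe1, 0xa2, 0x4d]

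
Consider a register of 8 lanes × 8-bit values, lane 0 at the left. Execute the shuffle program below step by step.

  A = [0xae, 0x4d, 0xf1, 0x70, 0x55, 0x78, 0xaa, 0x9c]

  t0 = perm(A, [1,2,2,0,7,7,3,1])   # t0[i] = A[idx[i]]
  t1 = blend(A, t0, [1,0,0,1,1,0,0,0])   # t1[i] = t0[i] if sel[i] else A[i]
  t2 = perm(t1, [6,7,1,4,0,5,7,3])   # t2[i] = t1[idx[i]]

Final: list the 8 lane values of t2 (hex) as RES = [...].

RES = [0xaa, 0x9c, 0x4d, 0x9c, 0x4d, 0x78, 0x9c, 0xae]

  t0: 4d f1 f1 ae 9c 9c 70 4d
  t1: 4d 4d f1 ae 9c 78 aa 9c
  t2: aa 9c 4d 9c 4d 78 9c ae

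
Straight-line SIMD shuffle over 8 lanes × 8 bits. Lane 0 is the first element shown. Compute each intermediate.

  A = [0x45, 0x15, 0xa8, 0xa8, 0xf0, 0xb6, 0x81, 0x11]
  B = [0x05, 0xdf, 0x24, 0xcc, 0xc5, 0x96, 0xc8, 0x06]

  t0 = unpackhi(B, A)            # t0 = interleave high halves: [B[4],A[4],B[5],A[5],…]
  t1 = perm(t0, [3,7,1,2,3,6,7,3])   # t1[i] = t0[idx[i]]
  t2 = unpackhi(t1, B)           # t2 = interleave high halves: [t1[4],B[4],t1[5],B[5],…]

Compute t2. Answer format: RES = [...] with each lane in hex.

→ t0 |c5|f0|96|b6|c8|81|06|11|
→ t1 |b6|11|f0|96|b6|06|11|b6|
→ t2 |b6|c5|06|96|11|c8|b6|06|

RES = [0xb6, 0xc5, 0x06, 0x96, 0x11, 0xc8, 0xb6, 0x06]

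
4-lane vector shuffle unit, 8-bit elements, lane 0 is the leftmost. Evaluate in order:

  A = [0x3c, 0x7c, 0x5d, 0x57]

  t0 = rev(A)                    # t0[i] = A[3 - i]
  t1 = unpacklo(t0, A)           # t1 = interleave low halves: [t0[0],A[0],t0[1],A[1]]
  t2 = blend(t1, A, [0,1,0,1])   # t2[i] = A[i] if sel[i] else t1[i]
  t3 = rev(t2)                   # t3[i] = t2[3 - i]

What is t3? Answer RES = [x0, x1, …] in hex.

RES = [0x57, 0x5d, 0x7c, 0x57]

→ t0 |57|5d|7c|3c|
→ t1 |57|3c|5d|7c|
→ t2 |57|7c|5d|57|
→ t3 |57|5d|7c|57|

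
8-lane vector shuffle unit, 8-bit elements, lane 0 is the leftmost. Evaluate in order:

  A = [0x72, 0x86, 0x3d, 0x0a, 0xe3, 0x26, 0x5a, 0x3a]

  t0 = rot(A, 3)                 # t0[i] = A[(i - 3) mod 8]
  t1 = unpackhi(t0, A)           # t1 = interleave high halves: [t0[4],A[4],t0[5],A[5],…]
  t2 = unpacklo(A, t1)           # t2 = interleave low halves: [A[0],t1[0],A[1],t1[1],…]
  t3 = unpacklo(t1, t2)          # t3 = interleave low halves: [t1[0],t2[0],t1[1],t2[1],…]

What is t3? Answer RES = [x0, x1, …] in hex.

  t0: 26 5a 3a 72 86 3d 0a e3
  t1: 86 e3 3d 26 0a 5a e3 3a
  t2: 72 86 86 e3 3d 3d 0a 26
  t3: 86 72 e3 86 3d 86 26 e3

RES = [ 0x86  0x72  0xe3  0x86  0x3d  0x86  0x26  0xe3 ]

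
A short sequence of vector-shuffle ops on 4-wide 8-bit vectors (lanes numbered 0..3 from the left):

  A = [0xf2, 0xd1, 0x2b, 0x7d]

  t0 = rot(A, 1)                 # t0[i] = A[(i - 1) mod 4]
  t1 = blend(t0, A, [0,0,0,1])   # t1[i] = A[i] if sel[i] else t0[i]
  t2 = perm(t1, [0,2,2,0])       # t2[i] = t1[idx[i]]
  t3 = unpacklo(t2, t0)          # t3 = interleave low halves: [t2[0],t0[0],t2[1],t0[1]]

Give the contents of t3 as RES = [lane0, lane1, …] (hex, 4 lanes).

→ t0 |7d|f2|d1|2b|
→ t1 |7d|f2|d1|7d|
→ t2 |7d|d1|d1|7d|
→ t3 |7d|7d|d1|f2|

RES = [0x7d, 0x7d, 0xd1, 0xf2]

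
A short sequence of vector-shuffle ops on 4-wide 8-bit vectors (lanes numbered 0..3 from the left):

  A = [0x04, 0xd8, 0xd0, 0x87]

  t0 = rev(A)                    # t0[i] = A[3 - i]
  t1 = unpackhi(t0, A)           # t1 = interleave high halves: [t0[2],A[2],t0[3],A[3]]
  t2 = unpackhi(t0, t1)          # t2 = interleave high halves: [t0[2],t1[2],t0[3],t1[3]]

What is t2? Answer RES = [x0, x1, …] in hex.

  t0: 87 d0 d8 04
  t1: d8 d0 04 87
  t2: d8 04 04 87

RES = [ 0xd8  0x04  0x04  0x87 ]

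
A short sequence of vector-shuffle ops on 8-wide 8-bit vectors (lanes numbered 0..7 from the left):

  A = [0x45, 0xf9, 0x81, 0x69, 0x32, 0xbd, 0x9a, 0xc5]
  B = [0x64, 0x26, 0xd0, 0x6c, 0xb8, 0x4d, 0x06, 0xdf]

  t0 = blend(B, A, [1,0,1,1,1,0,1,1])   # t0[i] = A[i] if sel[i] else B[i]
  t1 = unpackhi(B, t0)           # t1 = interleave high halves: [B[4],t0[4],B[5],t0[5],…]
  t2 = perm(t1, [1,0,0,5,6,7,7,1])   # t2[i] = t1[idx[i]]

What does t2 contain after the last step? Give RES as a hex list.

  t0: 45 26 81 69 32 4d 9a c5
  t1: b8 32 4d 4d 06 9a df c5
  t2: 32 b8 b8 9a df c5 c5 32

RES = [0x32, 0xb8, 0xb8, 0x9a, 0xdf, 0xc5, 0xc5, 0x32]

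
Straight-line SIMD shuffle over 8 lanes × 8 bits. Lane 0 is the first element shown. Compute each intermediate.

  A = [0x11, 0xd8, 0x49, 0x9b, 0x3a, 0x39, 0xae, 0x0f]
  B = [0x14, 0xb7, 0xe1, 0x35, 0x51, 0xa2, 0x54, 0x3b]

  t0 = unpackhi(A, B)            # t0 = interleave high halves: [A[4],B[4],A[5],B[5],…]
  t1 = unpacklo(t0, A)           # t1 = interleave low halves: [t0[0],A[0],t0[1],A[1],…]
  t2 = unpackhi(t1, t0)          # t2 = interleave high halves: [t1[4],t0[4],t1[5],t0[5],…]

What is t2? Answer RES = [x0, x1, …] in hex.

→ t0 |3a|51|39|a2|ae|54|0f|3b|
→ t1 |3a|11|51|d8|39|49|a2|9b|
→ t2 |39|ae|49|54|a2|0f|9b|3b|

RES = [ 0x39  0xae  0x49  0x54  0xa2  0x0f  0x9b  0x3b ]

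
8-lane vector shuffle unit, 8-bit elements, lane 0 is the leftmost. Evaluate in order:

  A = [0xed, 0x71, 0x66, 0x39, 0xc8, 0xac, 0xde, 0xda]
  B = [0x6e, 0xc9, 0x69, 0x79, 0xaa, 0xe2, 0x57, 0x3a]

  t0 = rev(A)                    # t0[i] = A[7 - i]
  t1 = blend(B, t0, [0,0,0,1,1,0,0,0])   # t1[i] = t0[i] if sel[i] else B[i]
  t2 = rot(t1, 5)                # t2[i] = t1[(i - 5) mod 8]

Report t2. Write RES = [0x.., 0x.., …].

→ t0 |da|de|ac|c8|39|66|71|ed|
→ t1 |6e|c9|69|c8|39|e2|57|3a|
→ t2 |c8|39|e2|57|3a|6e|c9|69|

RES = [ 0xc8  0x39  0xe2  0x57  0x3a  0x6e  0xc9  0x69 ]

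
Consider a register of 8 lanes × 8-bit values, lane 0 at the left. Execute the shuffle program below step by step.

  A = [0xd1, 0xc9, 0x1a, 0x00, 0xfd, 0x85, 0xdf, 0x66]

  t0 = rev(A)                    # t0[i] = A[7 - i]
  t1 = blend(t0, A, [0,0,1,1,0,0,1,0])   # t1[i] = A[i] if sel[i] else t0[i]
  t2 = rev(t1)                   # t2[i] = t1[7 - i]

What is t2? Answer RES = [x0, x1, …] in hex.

RES = [0xd1, 0xdf, 0x1a, 0x00, 0x00, 0x1a, 0xdf, 0x66]

→ t0 |66|df|85|fd|00|1a|c9|d1|
→ t1 |66|df|1a|00|00|1a|df|d1|
→ t2 |d1|df|1a|00|00|1a|df|66|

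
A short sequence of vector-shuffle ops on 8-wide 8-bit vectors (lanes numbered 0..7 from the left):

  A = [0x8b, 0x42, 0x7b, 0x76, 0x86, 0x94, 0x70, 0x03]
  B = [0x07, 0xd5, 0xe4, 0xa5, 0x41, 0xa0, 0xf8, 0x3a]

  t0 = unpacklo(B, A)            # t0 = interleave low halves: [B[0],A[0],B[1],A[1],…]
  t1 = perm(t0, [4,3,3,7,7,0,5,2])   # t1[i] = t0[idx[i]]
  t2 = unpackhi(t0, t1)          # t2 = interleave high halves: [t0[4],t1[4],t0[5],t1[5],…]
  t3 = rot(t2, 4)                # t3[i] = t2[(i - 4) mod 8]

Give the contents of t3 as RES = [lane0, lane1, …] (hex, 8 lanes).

RES = [ 0xa5  0x7b  0x76  0xd5  0xe4  0x76  0x7b  0x07 ]

  t0: 07 8b d5 42 e4 7b a5 76
  t1: e4 42 42 76 76 07 7b d5
  t2: e4 76 7b 07 a5 7b 76 d5
  t3: a5 7b 76 d5 e4 76 7b 07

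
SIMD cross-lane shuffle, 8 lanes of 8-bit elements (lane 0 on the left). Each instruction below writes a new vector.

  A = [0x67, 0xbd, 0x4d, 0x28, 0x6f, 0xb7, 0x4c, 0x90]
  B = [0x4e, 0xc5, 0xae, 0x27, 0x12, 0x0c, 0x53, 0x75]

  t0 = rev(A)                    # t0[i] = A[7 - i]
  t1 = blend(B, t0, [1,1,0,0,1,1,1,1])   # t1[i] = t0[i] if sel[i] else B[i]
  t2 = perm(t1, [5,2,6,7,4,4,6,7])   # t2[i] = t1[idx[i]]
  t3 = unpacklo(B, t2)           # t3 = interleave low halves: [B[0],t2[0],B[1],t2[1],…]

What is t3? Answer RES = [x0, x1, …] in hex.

→ t0 |90|4c|b7|6f|28|4d|bd|67|
→ t1 |90|4c|ae|27|28|4d|bd|67|
→ t2 |4d|ae|bd|67|28|28|bd|67|
→ t3 |4e|4d|c5|ae|ae|bd|27|67|

RES = [ 0x4e  0x4d  0xc5  0xae  0xae  0xbd  0x27  0x67 ]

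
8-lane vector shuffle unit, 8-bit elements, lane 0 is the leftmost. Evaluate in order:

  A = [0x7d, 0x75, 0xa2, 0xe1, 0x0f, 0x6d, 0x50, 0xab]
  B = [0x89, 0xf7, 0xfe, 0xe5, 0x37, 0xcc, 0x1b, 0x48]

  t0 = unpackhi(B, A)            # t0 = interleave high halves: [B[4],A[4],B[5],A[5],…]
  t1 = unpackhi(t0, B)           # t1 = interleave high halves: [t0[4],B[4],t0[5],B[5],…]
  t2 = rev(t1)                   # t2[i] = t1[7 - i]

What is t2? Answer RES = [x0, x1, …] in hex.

RES = [0x48, 0xab, 0x1b, 0x48, 0xcc, 0x50, 0x37, 0x1b]

t0 = [0x37, 0x0f, 0xcc, 0x6d, 0x1b, 0x50, 0x48, 0xab]
t1 = [0x1b, 0x37, 0x50, 0xcc, 0x48, 0x1b, 0xab, 0x48]
t2 = [0x48, 0xab, 0x1b, 0x48, 0xcc, 0x50, 0x37, 0x1b]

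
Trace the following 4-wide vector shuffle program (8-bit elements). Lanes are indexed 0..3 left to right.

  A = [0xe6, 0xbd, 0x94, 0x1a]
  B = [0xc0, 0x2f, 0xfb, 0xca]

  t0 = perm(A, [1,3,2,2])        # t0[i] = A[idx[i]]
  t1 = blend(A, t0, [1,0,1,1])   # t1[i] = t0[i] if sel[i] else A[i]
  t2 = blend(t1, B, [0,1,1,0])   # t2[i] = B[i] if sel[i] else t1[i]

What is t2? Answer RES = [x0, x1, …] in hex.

→ t0 |bd|1a|94|94|
→ t1 |bd|bd|94|94|
→ t2 |bd|2f|fb|94|

RES = [ 0xbd  0x2f  0xfb  0x94 ]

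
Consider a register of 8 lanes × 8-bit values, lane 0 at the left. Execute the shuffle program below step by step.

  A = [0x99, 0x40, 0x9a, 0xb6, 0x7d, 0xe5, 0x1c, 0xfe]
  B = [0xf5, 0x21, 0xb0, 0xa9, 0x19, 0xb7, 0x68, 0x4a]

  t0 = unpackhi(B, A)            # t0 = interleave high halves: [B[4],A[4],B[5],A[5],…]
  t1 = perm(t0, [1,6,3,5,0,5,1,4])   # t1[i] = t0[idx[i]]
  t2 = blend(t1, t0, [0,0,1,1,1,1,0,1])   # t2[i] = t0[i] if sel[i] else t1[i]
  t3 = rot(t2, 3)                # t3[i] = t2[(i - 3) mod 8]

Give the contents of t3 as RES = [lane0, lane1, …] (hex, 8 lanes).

RES = [0x1c, 0x7d, 0xfe, 0x7d, 0x4a, 0xb7, 0xe5, 0x68]

→ t0 |19|7d|b7|e5|68|1c|4a|fe|
→ t1 |7d|4a|e5|1c|19|1c|7d|68|
→ t2 |7d|4a|b7|e5|68|1c|7d|fe|
→ t3 |1c|7d|fe|7d|4a|b7|e5|68|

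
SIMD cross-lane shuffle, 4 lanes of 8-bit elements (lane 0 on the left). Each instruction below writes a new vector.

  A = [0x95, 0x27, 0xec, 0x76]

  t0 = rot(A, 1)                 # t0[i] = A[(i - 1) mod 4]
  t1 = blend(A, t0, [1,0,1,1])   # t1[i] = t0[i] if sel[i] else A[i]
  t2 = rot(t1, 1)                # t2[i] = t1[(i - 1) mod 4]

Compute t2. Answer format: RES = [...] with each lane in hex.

RES = [ 0xec  0x76  0x27  0x27 ]

t0 = [0x76, 0x95, 0x27, 0xec]
t1 = [0x76, 0x27, 0x27, 0xec]
t2 = [0xec, 0x76, 0x27, 0x27]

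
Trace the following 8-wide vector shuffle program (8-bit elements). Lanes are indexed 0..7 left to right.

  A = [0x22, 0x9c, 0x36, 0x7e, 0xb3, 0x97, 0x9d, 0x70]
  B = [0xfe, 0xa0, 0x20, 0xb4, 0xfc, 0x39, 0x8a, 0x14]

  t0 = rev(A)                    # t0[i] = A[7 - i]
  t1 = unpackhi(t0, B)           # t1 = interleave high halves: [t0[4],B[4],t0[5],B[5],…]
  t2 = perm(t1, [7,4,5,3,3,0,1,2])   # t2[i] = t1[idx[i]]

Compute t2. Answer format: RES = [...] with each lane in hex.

RES = [0x14, 0x9c, 0x8a, 0x39, 0x39, 0x7e, 0xfc, 0x36]

  t0: 70 9d 97 b3 7e 36 9c 22
  t1: 7e fc 36 39 9c 8a 22 14
  t2: 14 9c 8a 39 39 7e fc 36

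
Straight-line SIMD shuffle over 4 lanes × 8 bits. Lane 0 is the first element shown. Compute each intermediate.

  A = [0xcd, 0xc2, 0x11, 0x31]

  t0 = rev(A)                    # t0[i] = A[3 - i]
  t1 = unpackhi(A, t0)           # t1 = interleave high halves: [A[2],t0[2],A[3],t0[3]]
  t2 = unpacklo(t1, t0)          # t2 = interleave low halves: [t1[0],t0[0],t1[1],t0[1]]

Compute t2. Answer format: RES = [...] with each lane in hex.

RES = [0x11, 0x31, 0xc2, 0x11]

t0 = [0x31, 0x11, 0xc2, 0xcd]
t1 = [0x11, 0xc2, 0x31, 0xcd]
t2 = [0x11, 0x31, 0xc2, 0x11]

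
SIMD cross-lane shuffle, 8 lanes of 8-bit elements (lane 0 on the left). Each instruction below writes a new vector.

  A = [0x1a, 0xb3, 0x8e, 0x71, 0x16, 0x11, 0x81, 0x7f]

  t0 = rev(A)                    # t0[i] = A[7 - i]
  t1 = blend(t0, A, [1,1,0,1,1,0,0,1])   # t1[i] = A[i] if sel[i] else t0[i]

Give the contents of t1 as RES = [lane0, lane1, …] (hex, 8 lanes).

t0 = [0x7f, 0x81, 0x11, 0x16, 0x71, 0x8e, 0xb3, 0x1a]
t1 = [0x1a, 0xb3, 0x11, 0x71, 0x16, 0x8e, 0xb3, 0x7f]

RES = [ 0x1a  0xb3  0x11  0x71  0x16  0x8e  0xb3  0x7f ]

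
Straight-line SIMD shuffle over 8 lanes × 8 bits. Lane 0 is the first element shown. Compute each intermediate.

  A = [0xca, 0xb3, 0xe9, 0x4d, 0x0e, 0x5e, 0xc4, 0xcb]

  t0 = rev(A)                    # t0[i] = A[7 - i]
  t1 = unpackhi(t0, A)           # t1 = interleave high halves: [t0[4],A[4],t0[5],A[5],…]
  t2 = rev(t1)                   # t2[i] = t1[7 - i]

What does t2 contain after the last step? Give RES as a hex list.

  t0: cb c4 5e 0e 4d e9 b3 ca
  t1: 4d 0e e9 5e b3 c4 ca cb
  t2: cb ca c4 b3 5e e9 0e 4d

RES = [0xcb, 0xca, 0xc4, 0xb3, 0x5e, 0xe9, 0x0e, 0x4d]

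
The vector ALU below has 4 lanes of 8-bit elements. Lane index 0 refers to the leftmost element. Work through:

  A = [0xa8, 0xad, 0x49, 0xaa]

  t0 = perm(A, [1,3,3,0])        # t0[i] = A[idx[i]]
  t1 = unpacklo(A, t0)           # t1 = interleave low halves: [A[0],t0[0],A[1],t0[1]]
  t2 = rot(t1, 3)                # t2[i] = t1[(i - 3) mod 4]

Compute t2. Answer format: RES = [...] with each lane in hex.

RES = [0xad, 0xad, 0xaa, 0xa8]

t0 = [0xad, 0xaa, 0xaa, 0xa8]
t1 = [0xa8, 0xad, 0xad, 0xaa]
t2 = [0xad, 0xad, 0xaa, 0xa8]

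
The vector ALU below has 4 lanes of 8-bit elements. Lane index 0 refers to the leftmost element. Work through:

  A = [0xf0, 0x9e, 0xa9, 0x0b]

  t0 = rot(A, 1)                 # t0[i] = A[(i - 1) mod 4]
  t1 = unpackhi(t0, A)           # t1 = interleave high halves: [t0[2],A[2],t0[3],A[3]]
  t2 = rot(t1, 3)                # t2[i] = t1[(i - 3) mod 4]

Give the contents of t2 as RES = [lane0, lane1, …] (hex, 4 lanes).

RES = [0xa9, 0xa9, 0x0b, 0x9e]

→ t0 |0b|f0|9e|a9|
→ t1 |9e|a9|a9|0b|
→ t2 |a9|a9|0b|9e|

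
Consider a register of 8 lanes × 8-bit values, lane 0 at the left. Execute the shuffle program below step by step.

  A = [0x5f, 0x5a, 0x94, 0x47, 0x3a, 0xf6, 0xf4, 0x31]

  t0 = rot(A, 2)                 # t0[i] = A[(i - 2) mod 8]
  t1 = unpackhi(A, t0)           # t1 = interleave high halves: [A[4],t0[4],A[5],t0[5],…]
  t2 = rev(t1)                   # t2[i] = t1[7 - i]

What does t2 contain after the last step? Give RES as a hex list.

RES = [ 0xf6  0x31  0x3a  0xf4  0x47  0xf6  0x94  0x3a ]

  t0: f4 31 5f 5a 94 47 3a f6
  t1: 3a 94 f6 47 f4 3a 31 f6
  t2: f6 31 3a f4 47 f6 94 3a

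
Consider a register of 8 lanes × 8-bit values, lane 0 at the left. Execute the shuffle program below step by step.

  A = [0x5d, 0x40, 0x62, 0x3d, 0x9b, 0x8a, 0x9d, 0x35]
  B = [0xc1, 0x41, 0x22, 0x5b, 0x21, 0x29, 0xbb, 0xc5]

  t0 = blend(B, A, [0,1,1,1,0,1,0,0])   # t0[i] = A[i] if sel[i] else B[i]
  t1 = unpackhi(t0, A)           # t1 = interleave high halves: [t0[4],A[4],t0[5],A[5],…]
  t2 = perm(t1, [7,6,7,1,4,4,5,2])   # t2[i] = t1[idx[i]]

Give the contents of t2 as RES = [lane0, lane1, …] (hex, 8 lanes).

  t0: c1 40 62 3d 21 8a bb c5
  t1: 21 9b 8a 8a bb 9d c5 35
  t2: 35 c5 35 9b bb bb 9d 8a

RES = [ 0x35  0xc5  0x35  0x9b  0xbb  0xbb  0x9d  0x8a ]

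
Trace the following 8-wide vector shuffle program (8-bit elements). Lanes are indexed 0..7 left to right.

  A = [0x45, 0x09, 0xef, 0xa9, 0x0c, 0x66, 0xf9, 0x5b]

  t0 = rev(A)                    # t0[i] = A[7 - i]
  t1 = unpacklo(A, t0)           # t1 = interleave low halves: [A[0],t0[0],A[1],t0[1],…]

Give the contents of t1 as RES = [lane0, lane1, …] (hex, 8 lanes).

→ t0 |5b|f9|66|0c|a9|ef|09|45|
→ t1 |45|5b|09|f9|ef|66|a9|0c|

RES = [ 0x45  0x5b  0x09  0xf9  0xef  0x66  0xa9  0x0c ]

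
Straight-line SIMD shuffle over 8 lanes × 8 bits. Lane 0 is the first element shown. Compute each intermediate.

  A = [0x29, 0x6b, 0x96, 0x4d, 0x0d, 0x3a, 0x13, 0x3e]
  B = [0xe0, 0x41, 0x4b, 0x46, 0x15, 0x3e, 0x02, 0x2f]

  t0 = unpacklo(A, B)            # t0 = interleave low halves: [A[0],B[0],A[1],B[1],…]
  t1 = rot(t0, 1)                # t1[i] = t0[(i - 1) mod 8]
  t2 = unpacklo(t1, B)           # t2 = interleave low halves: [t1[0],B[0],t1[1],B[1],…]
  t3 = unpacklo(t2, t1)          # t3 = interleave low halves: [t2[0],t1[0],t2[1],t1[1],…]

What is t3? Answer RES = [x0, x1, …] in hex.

→ t0 |29|e0|6b|41|96|4b|4d|46|
→ t1 |46|29|e0|6b|41|96|4b|4d|
→ t2 |46|e0|29|41|e0|4b|6b|46|
→ t3 |46|46|e0|29|29|e0|41|6b|

RES = [0x46, 0x46, 0xe0, 0x29, 0x29, 0xe0, 0x41, 0x6b]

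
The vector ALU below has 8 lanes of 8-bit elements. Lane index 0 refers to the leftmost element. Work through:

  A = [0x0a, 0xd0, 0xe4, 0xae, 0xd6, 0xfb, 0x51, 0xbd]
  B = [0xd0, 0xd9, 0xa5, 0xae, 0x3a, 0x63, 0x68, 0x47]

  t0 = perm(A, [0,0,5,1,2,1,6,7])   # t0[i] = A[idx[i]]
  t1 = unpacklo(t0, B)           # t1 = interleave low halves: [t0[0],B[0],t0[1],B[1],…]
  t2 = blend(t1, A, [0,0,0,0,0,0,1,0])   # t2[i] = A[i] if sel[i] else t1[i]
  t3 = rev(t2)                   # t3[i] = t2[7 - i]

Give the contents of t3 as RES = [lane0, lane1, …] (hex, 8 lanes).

RES = [ 0xae  0x51  0xa5  0xfb  0xd9  0x0a  0xd0  0x0a ]

t0 = [0x0a, 0x0a, 0xfb, 0xd0, 0xe4, 0xd0, 0x51, 0xbd]
t1 = [0x0a, 0xd0, 0x0a, 0xd9, 0xfb, 0xa5, 0xd0, 0xae]
t2 = [0x0a, 0xd0, 0x0a, 0xd9, 0xfb, 0xa5, 0x51, 0xae]
t3 = [0xae, 0x51, 0xa5, 0xfb, 0xd9, 0x0a, 0xd0, 0x0a]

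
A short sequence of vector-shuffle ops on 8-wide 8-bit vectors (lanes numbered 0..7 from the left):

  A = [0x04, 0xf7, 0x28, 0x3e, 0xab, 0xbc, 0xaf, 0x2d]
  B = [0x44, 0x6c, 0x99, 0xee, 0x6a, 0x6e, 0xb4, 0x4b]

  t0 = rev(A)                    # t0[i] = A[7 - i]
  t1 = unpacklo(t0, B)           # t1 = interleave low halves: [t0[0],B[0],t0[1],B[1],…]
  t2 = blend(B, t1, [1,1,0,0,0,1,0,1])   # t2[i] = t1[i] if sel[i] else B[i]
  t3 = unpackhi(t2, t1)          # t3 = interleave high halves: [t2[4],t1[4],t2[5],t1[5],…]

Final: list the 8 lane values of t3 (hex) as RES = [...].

  t0: 2d af bc ab 3e 28 f7 04
  t1: 2d 44 af 6c bc 99 ab ee
  t2: 2d 44 99 ee 6a 99 b4 ee
  t3: 6a bc 99 99 b4 ab ee ee

RES = [0x6a, 0xbc, 0x99, 0x99, 0xb4, 0xab, 0xee, 0xee]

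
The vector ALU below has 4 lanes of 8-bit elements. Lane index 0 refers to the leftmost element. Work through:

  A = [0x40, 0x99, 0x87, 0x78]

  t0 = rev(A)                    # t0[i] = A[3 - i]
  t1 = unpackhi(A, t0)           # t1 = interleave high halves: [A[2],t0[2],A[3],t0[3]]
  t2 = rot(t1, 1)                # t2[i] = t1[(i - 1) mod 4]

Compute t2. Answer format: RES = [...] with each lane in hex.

t0 = [0x78, 0x87, 0x99, 0x40]
t1 = [0x87, 0x99, 0x78, 0x40]
t2 = [0x40, 0x87, 0x99, 0x78]

RES = [0x40, 0x87, 0x99, 0x78]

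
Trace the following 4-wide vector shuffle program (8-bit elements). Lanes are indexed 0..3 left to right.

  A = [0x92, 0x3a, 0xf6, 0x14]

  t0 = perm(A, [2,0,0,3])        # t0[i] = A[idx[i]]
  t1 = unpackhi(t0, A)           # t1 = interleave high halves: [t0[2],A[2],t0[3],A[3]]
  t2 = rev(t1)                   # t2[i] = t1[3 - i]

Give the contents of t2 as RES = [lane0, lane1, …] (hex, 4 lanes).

→ t0 |f6|92|92|14|
→ t1 |92|f6|14|14|
→ t2 |14|14|f6|92|

RES = [0x14, 0x14, 0xf6, 0x92]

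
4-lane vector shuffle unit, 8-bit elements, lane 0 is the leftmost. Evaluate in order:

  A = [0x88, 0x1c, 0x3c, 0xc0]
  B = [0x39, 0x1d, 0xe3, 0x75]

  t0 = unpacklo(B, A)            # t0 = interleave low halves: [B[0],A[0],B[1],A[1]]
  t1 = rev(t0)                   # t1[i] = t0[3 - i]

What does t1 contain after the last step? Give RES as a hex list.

  t0: 39 88 1d 1c
  t1: 1c 1d 88 39

RES = [ 0x1c  0x1d  0x88  0x39 ]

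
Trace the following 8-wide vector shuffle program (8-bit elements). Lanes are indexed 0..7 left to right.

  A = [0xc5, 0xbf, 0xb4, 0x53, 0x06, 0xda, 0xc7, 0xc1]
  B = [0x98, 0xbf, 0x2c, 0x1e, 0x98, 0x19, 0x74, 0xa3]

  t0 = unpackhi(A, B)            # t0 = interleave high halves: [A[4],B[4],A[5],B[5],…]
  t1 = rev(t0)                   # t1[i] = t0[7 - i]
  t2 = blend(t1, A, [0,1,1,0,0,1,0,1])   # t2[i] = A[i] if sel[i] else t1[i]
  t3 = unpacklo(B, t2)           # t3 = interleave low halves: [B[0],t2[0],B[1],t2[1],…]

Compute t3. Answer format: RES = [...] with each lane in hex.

RES = [0x98, 0xa3, 0xbf, 0xbf, 0x2c, 0xb4, 0x1e, 0xc7]

→ t0 |06|98|da|19|c7|74|c1|a3|
→ t1 |a3|c1|74|c7|19|da|98|06|
→ t2 |a3|bf|b4|c7|19|da|98|c1|
→ t3 |98|a3|bf|bf|2c|b4|1e|c7|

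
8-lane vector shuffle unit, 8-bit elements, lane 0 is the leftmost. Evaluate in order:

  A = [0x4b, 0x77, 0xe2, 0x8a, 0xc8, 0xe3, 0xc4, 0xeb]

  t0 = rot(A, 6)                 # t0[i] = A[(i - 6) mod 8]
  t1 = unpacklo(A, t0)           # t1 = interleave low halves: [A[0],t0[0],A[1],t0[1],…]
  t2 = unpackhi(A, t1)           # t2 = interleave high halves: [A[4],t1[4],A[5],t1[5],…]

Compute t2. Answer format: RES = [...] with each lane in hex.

→ t0 |e2|8a|c8|e3|c4|eb|4b|77|
→ t1 |4b|e2|77|8a|e2|c8|8a|e3|
→ t2 |c8|e2|e3|c8|c4|8a|eb|e3|

RES = [ 0xc8  0xe2  0xe3  0xc8  0xc4  0x8a  0xeb  0xe3 ]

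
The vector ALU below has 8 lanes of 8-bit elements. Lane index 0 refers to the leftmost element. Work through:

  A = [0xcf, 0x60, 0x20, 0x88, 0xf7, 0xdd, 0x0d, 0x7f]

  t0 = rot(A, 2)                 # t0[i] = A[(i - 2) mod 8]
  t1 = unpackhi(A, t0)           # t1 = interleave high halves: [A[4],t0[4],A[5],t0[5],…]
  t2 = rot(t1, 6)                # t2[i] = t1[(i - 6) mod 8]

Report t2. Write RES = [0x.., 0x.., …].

→ t0 |0d|7f|cf|60|20|88|f7|dd|
→ t1 |f7|20|dd|88|0d|f7|7f|dd|
→ t2 |dd|88|0d|f7|7f|dd|f7|20|

RES = [0xdd, 0x88, 0x0d, 0xf7, 0x7f, 0xdd, 0xf7, 0x20]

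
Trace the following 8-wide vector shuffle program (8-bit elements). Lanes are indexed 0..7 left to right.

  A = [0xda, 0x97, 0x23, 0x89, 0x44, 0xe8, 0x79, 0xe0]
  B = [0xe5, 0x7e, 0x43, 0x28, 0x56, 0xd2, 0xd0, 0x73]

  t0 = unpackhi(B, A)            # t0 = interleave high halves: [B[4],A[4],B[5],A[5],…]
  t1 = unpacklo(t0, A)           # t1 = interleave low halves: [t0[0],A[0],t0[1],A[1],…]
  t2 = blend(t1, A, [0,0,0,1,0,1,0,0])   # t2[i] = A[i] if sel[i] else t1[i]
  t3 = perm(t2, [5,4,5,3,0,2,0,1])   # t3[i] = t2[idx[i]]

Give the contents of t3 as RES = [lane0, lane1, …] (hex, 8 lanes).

  t0: 56 44 d2 e8 d0 79 73 e0
  t1: 56 da 44 97 d2 23 e8 89
  t2: 56 da 44 89 d2 e8 e8 89
  t3: e8 d2 e8 89 56 44 56 da

RES = [0xe8, 0xd2, 0xe8, 0x89, 0x56, 0x44, 0x56, 0xda]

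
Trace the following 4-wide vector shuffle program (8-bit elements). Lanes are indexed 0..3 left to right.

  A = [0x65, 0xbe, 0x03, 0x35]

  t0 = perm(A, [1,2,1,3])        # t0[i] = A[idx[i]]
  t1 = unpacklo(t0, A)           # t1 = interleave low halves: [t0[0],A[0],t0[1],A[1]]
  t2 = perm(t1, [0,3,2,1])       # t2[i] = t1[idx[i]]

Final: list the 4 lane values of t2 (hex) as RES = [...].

RES = [ 0xbe  0xbe  0x03  0x65 ]

  t0: be 03 be 35
  t1: be 65 03 be
  t2: be be 03 65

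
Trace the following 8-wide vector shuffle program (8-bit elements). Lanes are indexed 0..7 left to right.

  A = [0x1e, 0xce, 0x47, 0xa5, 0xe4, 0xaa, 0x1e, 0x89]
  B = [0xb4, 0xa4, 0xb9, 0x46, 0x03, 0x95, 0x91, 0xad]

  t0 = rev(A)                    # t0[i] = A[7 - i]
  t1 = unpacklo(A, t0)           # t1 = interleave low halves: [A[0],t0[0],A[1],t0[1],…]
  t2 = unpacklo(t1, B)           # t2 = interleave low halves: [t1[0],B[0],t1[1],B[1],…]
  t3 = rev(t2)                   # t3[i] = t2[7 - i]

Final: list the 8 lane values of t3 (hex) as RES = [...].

t0 = [0x89, 0x1e, 0xaa, 0xe4, 0xa5, 0x47, 0xce, 0x1e]
t1 = [0x1e, 0x89, 0xce, 0x1e, 0x47, 0xaa, 0xa5, 0xe4]
t2 = [0x1e, 0xb4, 0x89, 0xa4, 0xce, 0xb9, 0x1e, 0x46]
t3 = [0x46, 0x1e, 0xb9, 0xce, 0xa4, 0x89, 0xb4, 0x1e]

RES = [0x46, 0x1e, 0xb9, 0xce, 0xa4, 0x89, 0xb4, 0x1e]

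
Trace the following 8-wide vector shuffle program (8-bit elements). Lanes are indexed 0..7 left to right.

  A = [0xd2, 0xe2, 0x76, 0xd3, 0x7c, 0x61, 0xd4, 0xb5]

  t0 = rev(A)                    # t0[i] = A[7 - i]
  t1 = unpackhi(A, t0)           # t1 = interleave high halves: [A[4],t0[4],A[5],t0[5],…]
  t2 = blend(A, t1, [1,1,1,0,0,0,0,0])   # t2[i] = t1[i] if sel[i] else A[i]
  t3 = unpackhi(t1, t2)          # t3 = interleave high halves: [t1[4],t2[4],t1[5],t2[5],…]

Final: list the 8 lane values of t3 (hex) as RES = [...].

RES = [0xd4, 0x7c, 0xe2, 0x61, 0xb5, 0xd4, 0xd2, 0xb5]

t0 = [0xb5, 0xd4, 0x61, 0x7c, 0xd3, 0x76, 0xe2, 0xd2]
t1 = [0x7c, 0xd3, 0x61, 0x76, 0xd4, 0xe2, 0xb5, 0xd2]
t2 = [0x7c, 0xd3, 0x61, 0xd3, 0x7c, 0x61, 0xd4, 0xb5]
t3 = [0xd4, 0x7c, 0xe2, 0x61, 0xb5, 0xd4, 0xd2, 0xb5]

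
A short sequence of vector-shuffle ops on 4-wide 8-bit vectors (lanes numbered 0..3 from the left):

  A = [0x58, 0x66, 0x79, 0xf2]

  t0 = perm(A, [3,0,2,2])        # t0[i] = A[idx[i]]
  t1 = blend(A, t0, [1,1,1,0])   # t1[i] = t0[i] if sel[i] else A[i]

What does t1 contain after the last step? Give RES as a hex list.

RES = [ 0xf2  0x58  0x79  0xf2 ]

t0 = [0xf2, 0x58, 0x79, 0x79]
t1 = [0xf2, 0x58, 0x79, 0xf2]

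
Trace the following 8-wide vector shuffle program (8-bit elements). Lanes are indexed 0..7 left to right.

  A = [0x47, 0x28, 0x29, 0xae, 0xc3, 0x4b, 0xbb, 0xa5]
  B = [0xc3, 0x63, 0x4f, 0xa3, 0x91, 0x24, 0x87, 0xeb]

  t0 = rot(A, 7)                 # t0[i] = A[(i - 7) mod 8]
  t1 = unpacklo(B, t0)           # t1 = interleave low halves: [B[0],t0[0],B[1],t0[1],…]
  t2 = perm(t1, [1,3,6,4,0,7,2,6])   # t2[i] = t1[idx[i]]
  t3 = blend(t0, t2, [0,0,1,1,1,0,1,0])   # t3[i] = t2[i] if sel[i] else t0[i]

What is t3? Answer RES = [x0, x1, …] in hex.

RES = [0x28, 0x29, 0xa3, 0x4f, 0xc3, 0xbb, 0x63, 0x47]

t0 = [0x28, 0x29, 0xae, 0xc3, 0x4b, 0xbb, 0xa5, 0x47]
t1 = [0xc3, 0x28, 0x63, 0x29, 0x4f, 0xae, 0xa3, 0xc3]
t2 = [0x28, 0x29, 0xa3, 0x4f, 0xc3, 0xc3, 0x63, 0xa3]
t3 = [0x28, 0x29, 0xa3, 0x4f, 0xc3, 0xbb, 0x63, 0x47]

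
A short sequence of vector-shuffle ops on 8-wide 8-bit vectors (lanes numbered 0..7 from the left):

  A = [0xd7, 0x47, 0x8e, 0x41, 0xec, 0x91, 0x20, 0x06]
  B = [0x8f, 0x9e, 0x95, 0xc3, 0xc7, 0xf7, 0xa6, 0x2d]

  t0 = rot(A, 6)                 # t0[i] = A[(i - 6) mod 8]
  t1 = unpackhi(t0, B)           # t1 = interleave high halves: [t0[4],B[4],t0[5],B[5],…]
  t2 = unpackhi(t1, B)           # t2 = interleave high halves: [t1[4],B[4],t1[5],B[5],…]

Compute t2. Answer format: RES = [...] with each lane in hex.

RES = [ 0xd7  0xc7  0xa6  0xf7  0x47  0xa6  0x2d  0x2d ]

t0 = [0x8e, 0x41, 0xec, 0x91, 0x20, 0x06, 0xd7, 0x47]
t1 = [0x20, 0xc7, 0x06, 0xf7, 0xd7, 0xa6, 0x47, 0x2d]
t2 = [0xd7, 0xc7, 0xa6, 0xf7, 0x47, 0xa6, 0x2d, 0x2d]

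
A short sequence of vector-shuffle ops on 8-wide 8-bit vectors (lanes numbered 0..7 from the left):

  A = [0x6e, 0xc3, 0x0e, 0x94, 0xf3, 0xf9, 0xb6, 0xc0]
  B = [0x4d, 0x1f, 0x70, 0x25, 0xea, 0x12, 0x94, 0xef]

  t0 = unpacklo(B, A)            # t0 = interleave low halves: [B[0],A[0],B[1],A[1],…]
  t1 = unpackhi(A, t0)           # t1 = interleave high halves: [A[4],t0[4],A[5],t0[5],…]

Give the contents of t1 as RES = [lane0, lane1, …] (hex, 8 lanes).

  t0: 4d 6e 1f c3 70 0e 25 94
  t1: f3 70 f9 0e b6 25 c0 94

RES = [ 0xf3  0x70  0xf9  0x0e  0xb6  0x25  0xc0  0x94 ]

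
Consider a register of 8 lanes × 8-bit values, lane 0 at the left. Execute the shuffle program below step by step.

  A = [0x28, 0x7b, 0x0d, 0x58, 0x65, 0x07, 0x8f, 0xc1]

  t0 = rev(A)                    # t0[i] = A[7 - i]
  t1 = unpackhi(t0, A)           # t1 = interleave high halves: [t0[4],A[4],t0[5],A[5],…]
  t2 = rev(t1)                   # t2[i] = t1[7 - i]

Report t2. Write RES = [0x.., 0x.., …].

  t0: c1 8f 07 65 58 0d 7b 28
  t1: 58 65 0d 07 7b 8f 28 c1
  t2: c1 28 8f 7b 07 0d 65 58

RES = [0xc1, 0x28, 0x8f, 0x7b, 0x07, 0x0d, 0x65, 0x58]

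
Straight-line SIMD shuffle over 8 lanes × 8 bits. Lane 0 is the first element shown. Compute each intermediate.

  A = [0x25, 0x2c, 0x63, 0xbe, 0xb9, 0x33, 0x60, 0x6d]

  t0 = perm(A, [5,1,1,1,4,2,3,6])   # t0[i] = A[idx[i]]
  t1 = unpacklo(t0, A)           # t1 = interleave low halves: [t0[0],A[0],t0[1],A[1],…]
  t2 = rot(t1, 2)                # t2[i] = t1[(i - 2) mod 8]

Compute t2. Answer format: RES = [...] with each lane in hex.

RES = [0x2c, 0xbe, 0x33, 0x25, 0x2c, 0x2c, 0x2c, 0x63]

  t0: 33 2c 2c 2c b9 63 be 60
  t1: 33 25 2c 2c 2c 63 2c be
  t2: 2c be 33 25 2c 2c 2c 63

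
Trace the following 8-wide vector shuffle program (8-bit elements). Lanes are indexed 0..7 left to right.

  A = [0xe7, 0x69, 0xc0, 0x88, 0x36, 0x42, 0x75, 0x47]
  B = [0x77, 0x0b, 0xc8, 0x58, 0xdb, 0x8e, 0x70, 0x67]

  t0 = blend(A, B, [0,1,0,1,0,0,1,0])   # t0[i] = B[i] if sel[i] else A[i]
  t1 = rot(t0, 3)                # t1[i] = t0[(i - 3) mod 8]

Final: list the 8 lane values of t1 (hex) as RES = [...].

RES = [ 0x42  0x70  0x47  0xe7  0x0b  0xc0  0x58  0x36 ]

  t0: e7 0b c0 58 36 42 70 47
  t1: 42 70 47 e7 0b c0 58 36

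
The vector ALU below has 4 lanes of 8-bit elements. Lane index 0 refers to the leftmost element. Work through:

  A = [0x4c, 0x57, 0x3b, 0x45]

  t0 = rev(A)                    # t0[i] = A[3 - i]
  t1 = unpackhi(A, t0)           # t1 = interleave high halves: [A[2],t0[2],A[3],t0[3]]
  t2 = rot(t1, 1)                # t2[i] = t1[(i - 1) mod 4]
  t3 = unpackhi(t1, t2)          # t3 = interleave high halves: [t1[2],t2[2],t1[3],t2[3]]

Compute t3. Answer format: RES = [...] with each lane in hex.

RES = [ 0x45  0x57  0x4c  0x45 ]

t0 = [0x45, 0x3b, 0x57, 0x4c]
t1 = [0x3b, 0x57, 0x45, 0x4c]
t2 = [0x4c, 0x3b, 0x57, 0x45]
t3 = [0x45, 0x57, 0x4c, 0x45]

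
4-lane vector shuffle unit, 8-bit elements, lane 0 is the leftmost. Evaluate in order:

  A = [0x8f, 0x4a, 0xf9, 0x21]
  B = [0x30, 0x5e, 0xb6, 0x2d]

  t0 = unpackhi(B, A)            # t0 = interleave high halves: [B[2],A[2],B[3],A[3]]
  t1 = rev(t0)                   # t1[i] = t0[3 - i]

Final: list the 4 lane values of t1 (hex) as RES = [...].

RES = [ 0x21  0x2d  0xf9  0xb6 ]

  t0: b6 f9 2d 21
  t1: 21 2d f9 b6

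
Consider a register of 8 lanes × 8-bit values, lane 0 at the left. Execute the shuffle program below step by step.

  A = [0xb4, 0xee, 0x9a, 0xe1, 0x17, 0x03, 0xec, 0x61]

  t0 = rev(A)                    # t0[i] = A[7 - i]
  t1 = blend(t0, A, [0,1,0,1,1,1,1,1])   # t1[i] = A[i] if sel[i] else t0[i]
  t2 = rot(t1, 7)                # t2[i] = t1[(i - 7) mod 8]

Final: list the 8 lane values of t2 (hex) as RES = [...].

RES = [ 0xee  0x03  0xe1  0x17  0x03  0xec  0x61  0x61 ]

→ t0 |61|ec|03|17|e1|9a|ee|b4|
→ t1 |61|ee|03|e1|17|03|ec|61|
→ t2 |ee|03|e1|17|03|ec|61|61|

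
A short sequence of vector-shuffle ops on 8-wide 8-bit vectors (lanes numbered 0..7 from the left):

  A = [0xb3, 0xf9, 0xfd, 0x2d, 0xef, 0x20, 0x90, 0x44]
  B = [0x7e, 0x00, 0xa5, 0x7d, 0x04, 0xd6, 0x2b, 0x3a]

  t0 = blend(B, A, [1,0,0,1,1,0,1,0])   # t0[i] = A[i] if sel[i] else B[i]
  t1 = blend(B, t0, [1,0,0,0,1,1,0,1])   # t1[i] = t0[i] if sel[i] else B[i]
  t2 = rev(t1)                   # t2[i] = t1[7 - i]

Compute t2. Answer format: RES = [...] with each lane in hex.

RES = [ 0x3a  0x2b  0xd6  0xef  0x7d  0xa5  0x00  0xb3 ]

t0 = [0xb3, 0x00, 0xa5, 0x2d, 0xef, 0xd6, 0x90, 0x3a]
t1 = [0xb3, 0x00, 0xa5, 0x7d, 0xef, 0xd6, 0x2b, 0x3a]
t2 = [0x3a, 0x2b, 0xd6, 0xef, 0x7d, 0xa5, 0x00, 0xb3]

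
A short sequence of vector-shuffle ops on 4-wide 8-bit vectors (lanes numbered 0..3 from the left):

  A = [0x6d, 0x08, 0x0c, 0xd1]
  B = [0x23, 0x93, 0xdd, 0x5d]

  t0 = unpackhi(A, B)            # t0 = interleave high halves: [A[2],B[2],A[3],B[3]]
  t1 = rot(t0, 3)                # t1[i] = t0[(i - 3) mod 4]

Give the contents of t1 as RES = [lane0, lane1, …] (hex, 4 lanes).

RES = [0xdd, 0xd1, 0x5d, 0x0c]

  t0: 0c dd d1 5d
  t1: dd d1 5d 0c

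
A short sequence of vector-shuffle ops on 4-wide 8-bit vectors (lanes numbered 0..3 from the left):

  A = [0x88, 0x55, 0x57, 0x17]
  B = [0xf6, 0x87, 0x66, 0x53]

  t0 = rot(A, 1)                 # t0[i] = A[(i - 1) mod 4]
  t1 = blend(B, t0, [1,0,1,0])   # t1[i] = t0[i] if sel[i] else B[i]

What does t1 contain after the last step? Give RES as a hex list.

RES = [0x17, 0x87, 0x55, 0x53]

  t0: 17 88 55 57
  t1: 17 87 55 53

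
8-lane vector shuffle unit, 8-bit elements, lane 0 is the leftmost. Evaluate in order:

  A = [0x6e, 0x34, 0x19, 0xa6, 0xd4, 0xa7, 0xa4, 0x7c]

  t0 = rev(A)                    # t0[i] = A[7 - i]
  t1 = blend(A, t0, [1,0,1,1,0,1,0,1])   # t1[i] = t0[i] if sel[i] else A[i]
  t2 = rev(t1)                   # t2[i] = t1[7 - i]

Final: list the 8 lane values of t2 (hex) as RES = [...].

RES = [ 0x6e  0xa4  0x19  0xd4  0xd4  0xa7  0x34  0x7c ]

t0 = [0x7c, 0xa4, 0xa7, 0xd4, 0xa6, 0x19, 0x34, 0x6e]
t1 = [0x7c, 0x34, 0xa7, 0xd4, 0xd4, 0x19, 0xa4, 0x6e]
t2 = [0x6e, 0xa4, 0x19, 0xd4, 0xd4, 0xa7, 0x34, 0x7c]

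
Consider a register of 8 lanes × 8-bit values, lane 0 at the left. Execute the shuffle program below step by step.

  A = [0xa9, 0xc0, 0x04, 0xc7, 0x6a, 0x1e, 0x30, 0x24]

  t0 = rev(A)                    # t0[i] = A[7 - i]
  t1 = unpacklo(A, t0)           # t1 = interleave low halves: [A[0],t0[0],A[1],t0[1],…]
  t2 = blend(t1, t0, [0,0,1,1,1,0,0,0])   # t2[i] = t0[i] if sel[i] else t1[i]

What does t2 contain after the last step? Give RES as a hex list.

RES = [0xa9, 0x24, 0x1e, 0x6a, 0xc7, 0x1e, 0xc7, 0x6a]

  t0: 24 30 1e 6a c7 04 c0 a9
  t1: a9 24 c0 30 04 1e c7 6a
  t2: a9 24 1e 6a c7 1e c7 6a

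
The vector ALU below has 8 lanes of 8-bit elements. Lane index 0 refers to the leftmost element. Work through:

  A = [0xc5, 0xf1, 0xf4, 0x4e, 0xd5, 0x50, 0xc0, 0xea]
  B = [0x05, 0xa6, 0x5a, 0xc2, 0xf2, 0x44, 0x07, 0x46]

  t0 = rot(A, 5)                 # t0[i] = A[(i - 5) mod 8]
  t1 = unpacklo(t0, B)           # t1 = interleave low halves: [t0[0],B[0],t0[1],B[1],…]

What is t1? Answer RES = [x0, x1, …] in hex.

RES = [0x4e, 0x05, 0xd5, 0xa6, 0x50, 0x5a, 0xc0, 0xc2]

→ t0 |4e|d5|50|c0|ea|c5|f1|f4|
→ t1 |4e|05|d5|a6|50|5a|c0|c2|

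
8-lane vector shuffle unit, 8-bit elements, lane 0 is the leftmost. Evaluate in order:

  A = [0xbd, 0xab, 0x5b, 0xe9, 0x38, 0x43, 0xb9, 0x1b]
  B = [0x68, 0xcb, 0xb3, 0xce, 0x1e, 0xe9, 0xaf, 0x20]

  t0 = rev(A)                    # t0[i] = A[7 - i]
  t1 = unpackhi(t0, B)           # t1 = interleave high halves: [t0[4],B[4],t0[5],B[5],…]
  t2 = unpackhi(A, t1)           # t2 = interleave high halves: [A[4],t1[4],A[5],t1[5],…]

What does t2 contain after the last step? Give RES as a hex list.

RES = [ 0x38  0xab  0x43  0xaf  0xb9  0xbd  0x1b  0x20 ]

→ t0 |1b|b9|43|38|e9|5b|ab|bd|
→ t1 |e9|1e|5b|e9|ab|af|bd|20|
→ t2 |38|ab|43|af|b9|bd|1b|20|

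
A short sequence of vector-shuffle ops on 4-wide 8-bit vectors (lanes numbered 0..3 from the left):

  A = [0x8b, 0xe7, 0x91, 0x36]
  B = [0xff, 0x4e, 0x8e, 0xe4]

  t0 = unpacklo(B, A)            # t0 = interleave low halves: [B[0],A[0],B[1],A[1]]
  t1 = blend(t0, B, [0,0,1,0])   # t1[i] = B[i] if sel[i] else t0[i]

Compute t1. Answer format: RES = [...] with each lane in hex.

RES = [0xff, 0x8b, 0x8e, 0xe7]

  t0: ff 8b 4e e7
  t1: ff 8b 8e e7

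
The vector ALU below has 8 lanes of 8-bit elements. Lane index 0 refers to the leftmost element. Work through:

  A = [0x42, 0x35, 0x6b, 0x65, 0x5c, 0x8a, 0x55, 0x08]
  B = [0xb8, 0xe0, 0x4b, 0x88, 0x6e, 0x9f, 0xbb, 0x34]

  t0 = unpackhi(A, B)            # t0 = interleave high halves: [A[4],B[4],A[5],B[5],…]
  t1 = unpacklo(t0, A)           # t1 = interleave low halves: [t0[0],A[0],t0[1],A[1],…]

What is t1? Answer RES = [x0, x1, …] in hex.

  t0: 5c 6e 8a 9f 55 bb 08 34
  t1: 5c 42 6e 35 8a 6b 9f 65

RES = [0x5c, 0x42, 0x6e, 0x35, 0x8a, 0x6b, 0x9f, 0x65]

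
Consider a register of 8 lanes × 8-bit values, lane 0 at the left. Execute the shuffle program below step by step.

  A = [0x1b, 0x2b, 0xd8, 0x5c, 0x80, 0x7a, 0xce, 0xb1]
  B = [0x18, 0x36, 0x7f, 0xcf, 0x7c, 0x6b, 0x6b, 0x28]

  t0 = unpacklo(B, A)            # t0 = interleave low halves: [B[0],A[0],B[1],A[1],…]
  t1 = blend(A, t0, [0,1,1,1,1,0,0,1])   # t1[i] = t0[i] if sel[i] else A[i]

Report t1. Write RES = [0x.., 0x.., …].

RES = [ 0x1b  0x1b  0x36  0x2b  0x7f  0x7a  0xce  0x5c ]

→ t0 |18|1b|36|2b|7f|d8|cf|5c|
→ t1 |1b|1b|36|2b|7f|7a|ce|5c|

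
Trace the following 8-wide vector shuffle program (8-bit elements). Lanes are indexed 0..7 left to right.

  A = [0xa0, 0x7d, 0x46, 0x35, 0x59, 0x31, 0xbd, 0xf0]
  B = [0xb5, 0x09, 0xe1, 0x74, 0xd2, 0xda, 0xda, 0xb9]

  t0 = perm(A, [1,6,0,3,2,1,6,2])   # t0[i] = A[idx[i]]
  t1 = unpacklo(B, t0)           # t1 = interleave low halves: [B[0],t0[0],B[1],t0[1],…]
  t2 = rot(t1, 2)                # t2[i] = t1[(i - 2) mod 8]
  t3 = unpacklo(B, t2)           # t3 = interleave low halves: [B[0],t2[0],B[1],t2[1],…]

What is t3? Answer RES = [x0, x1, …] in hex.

→ t0 |7d|bd|a0|35|46|7d|bd|46|
→ t1 |b5|7d|09|bd|e1|a0|74|35|
→ t2 |74|35|b5|7d|09|bd|e1|a0|
→ t3 |b5|74|09|35|e1|b5|74|7d|

RES = [ 0xb5  0x74  0x09  0x35  0xe1  0xb5  0x74  0x7d ]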